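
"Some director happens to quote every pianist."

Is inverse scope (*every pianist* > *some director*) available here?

*every pianist* is inside a raising infinitive, which is transparent to QR (no CP barrier), so it behaves as a matrix argument.
Nothing blocks QR of the lower DP to a position above the higher one, so inverse scope is available.

Yes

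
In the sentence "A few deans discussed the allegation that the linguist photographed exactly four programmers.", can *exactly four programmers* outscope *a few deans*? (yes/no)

No

*exactly four programmers* is embedded in the complex NP *the allegation that the linguist photographed exactly four programmers*.
Since the clause is the complement of a nominal head, the CNPC blocks scope extraction.
Hence only narrow scope for *exactly four programmers* (under *a few deans*) survives.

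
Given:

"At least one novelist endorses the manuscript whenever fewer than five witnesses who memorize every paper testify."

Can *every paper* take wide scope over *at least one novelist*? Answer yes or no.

The target quantifier *every paper* is part of the relative clause *who memorize every paper*, which is itself inside the adjunct *whenever fewer than five witnesses who memorize every paper testify*.
Even if one barrier were somehow void, the other would still block QR.
*every paper* is confined to the island and cannot take scope over *at least one novelist*.
(Only the surface reading survives: one fixed novelist with respect to all the relevant papers.)

No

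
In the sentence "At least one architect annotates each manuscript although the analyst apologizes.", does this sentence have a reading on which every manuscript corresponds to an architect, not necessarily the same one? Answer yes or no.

The paraphrase describes the scope ordering *each manuscript* > *at least one architect*.
The adjunct clause does not contain *each manuscript*, which is the matrix object.
No island intervenes, so both surface and inverse scope are derivable.
Both orderings are possible: *at least one architect* > *each manuscript* and *each manuscript* > *at least one architect*.

Yes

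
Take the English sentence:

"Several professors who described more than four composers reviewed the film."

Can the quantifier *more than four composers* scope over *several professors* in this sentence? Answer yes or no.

*more than four composers* sits inside the relative clause *who described more than four composers*.
Relative clauses are scope islands: a quantifier cannot QR out of a relative clause to take scope in the matrix clause.
So *more than four composers* cannot raise to a position above *several professors*.

No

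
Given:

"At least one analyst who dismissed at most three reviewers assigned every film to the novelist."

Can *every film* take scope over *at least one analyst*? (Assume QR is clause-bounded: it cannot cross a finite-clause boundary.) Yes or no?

Yes

*every film* is a matrix argument; only *at least one analyst* is modified by the relative clause *who dismissed at most three reviewers*, so the RC island is irrelevant to the target quantifier.
With no island boundary between them, the object can take inverse scope over the subject via ordinary QR within the clause.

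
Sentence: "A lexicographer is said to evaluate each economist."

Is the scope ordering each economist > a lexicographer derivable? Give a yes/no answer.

Yes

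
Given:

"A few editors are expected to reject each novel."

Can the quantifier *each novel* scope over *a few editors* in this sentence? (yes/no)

Yes

Raising constructions are monoclausal for scope purposes; *each novel* is not separated from *a few editors* by any island.
Ordinary QR to a clause-peripheral position gives the wide-scope LF for the lower DP.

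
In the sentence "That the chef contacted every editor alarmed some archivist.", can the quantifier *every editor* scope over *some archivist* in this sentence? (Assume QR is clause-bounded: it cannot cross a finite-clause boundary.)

The DP *every editor* is contained in the sentential subject *that the chef contacted every editor*.
Clausal subjects are scope islands; QR from inside the subject into the matrix is barred.
So the wide-scope reading for *every editor* is blocked.

No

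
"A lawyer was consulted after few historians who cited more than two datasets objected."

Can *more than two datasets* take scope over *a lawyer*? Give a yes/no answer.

No

*more than two datasets* sits inside the relative clause *who cited more than two datasets*, which is itself inside the adjunct *after few historians who cited more than two datasets objected*.
Even if one barrier were somehow void, the other would still block QR.
*more than two datasets* > *a lawyer* would require crossing that boundary, which is illicit.
(Only the surface reading survives: one fixed lawyer with respect to all the relevant datasets.)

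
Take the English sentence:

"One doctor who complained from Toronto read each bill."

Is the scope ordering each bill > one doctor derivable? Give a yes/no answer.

*each bill* sits in the matrix clause, not in the relative clause on *one doctor*.
QR within a single clause is free, so the lower quantifier may take scope over the higher one.
The sentence is scopally ambiguous between *one doctor* > *each bill* and *each bill* > *one doctor*.

Yes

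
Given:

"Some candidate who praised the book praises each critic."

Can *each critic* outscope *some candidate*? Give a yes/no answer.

Although the sentence contains a relative clause (*who praised the book*), *each critic* is outside it, in the matrix VP.
Nothing blocks QR of the lower DP to a position above the higher one, so inverse scope is available.

Yes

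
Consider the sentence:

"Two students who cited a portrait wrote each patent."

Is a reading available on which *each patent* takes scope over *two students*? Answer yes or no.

Yes

*each patent* sits in the matrix clause, not in the relative clause on *two students*.
Nothing blocks QR of the lower DP to a position above the higher one, so inverse scope is available.
The sentence is scopally ambiguous between *two students* > *each patent* and *each patent* > *two students*.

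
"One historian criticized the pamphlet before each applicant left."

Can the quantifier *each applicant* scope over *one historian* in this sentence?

The DP *each applicant* is contained in the adjunct clause *before each applicant left*.
Adjunct clauses are scope islands: a quantifier inside an adjunct cannot raise into the matrix clause.
So *each applicant* cannot raise high enough to outscope *one historian*; only the surface ordering *one historian* > *each applicant* is available.

No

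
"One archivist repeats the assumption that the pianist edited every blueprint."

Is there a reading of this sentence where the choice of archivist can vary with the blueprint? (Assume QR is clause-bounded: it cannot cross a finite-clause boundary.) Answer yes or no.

The paraphrase describes the scope ordering *every blueprint* > *one archivist*.
The DP *every blueprint* is contained in the complex NP *the assumption that the pianist edited every blueprint*.
A that-clause complement to a noun is an island; QR cannot cross the NP boundary.
So *every blueprint* cannot raise to a position above *one archivist*.
(Only the surface reading survives: one fixed archivist with respect to all the relevant blueprints.)

No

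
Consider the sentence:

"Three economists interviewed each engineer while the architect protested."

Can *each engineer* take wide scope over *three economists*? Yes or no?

Yes

Neither queried DP is inside the adjunct, so the adjunct-island constraint does not apply.
QR within a single clause is free, so the lower quantifier may take scope over the higher one.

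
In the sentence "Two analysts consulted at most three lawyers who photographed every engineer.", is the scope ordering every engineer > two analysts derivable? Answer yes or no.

Structurally, *every engineer* is inside the relative clause *who photographed every engineer* modifying *at most three lawyers*.
Relative clauses block scope extraction: QR cannot target a position outside the modified NP.
*every engineer* is confined to the island and cannot take scope over *two analysts*.

No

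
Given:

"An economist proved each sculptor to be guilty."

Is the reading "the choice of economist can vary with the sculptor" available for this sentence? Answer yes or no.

That reading corresponds to *each sculptor* > *an economist*.
*each sculptor* is an ECM subject; ECM complements are not islands, and the embedded quantifier may take matrix scope.
Clause-internal QR can adjoin the lower DP above the subject, yielding the inverse reading.

Yes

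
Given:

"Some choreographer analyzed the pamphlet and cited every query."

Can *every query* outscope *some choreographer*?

No

*every query* occurs within one conjunct of the coordinate structure (*cited every query*).
The Coordinate Structure Constraint blocks movement (including QR) out of a single conjunct.
So the wide-scope reading for *every query* is blocked.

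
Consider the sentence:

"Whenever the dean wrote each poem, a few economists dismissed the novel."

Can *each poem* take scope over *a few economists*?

*each poem* occurs within the adjunct clause *whenever the dean wrote each poem*.
Since the clause is an adjunct (not a complement), the Adjunct Condition blocks QR across its edge.
*each poem* is confined to the island and cannot take scope over *a few economists*.

No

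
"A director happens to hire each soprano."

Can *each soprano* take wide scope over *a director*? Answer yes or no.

Yes

*each soprano* is inside a raising infinitive, which is transparent to QR (no CP barrier), so it behaves as a matrix argument.
With no island boundary between them, the object can take inverse scope over the subject via ordinary QR within the clause.
So *each soprano* > *a director* is among the available readings.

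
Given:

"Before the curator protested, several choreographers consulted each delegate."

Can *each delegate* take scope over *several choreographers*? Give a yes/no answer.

Yes

*each delegate* is a matrix argument; the adjunct is an island but the target quantifier is outside it.
No island intervenes, so both surface and inverse scope are derivable.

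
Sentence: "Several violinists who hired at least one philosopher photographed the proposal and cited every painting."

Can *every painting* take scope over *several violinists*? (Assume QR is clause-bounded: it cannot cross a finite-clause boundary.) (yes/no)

No

*every painting* occurs within one conjunct of the coordinate structure (*cited every painting*).
A quantifier cannot raise out of one conjunct of a coordination across the whole coordinate structure — the CSC applies to QR.
So *every painting* cannot raise to a position above *several violinists*.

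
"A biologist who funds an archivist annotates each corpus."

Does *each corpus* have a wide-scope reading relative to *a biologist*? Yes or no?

Yes

Although the sentence contains a relative clause (*who funds an archivist*), *each corpus* is outside it, in the matrix VP.
QR within a single clause is free, so the lower quantifier may take scope over the higher one.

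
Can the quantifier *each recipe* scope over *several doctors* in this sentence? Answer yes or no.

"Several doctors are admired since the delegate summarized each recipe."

No

*each recipe* sits inside the adjunct clause *since the delegate summarized each recipe*.
Scope out of an adjunct clause is unavailable: QR respects the adjunct-island constraint.
So *each recipe* cannot raise to a position above *several doctors*.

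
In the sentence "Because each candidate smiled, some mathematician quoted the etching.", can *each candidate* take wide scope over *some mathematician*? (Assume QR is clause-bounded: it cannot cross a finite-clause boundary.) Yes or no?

No

The target quantifier *each candidate* is part of the adjunct clause *because each candidate smiled*.
Since the clause is an adjunct (not a complement), the Adjunct Condition blocks QR across its edge.
The ordering *each candidate* > *some mathematician* is therefore underivable.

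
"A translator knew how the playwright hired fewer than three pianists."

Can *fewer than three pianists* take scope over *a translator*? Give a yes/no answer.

*fewer than three pianists* sits inside the embedded question *how the playwright hired fewer than three pianists*.
Embedded wh-clauses are opaque for QR, so the quantifier stays inside the question.
So the wide-scope reading for *fewer than three pianists* is blocked.

No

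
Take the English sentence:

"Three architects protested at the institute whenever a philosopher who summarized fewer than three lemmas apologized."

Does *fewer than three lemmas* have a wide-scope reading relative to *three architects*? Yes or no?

No

*fewer than three lemmas* is embedded in the relative clause *who summarized fewer than three lemmas*, which is itself inside the adjunct *whenever a philosopher who summarized fewer than three lemmas apologized*.
Both the relative clause and the enclosing adjunct are scope islands; QR cannot cross either.
The inverse ordering *fewer than three lemmas* > *three architects* is therefore underivable.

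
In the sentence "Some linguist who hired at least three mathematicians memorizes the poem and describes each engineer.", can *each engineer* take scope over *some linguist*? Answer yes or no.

*each engineer* occurs within one conjunct of the coordinate structure (*describes each engineer*).
Asymmetric QR out of one conjunct violates the Coordinate Structure Constraint.
So *each engineer* cannot raise to a position above *some linguist*.

No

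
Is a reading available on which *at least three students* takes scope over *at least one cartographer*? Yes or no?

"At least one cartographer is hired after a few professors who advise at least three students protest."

No

*at least three students* sits inside the relative clause *who advise at least three students*, which is itself inside the adjunct *after a few professors who advise at least three students protest*.
Both the relative clause and the enclosing adjunct are scope islands; QR cannot cross either.
*at least three students* > *at least one cartographer* would require crossing that boundary, which is illicit.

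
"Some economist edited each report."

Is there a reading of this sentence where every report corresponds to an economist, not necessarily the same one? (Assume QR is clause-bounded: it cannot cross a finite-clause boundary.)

Yes

That reading corresponds to *each report* > *some economist*.
*each report* and *some economist* are in the same minimal clause.
Clause-internal QR can adjoin the lower DP above the subject, yielding the inverse reading.
So *each report* > *some economist* is among the available readings.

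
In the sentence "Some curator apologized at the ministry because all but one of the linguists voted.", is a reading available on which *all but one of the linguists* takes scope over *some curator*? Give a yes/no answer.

The DP *all but one of the linguists* is contained in the adjunct clause *because all but one of the linguists voted*.
Adverbial clauses are not L-marked, so they are barriers for QR — the quantifier cannot escape the adjunct.
So *all but one of the linguists* cannot raise to a position above *some curator*.

No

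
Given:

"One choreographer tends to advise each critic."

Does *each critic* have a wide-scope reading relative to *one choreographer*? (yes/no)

Yes

Infinitival complements of raising predicates do not block QR; *each critic* and *one choreographer* are effectively clausemates.
Since no island is crossed, the inverse ordering is licensed alongside surface scope.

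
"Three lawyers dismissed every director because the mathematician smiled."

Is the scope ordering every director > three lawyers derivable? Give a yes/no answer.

*every director* is a matrix argument; the adjunct is an island but the target quantifier is outside it.
Since no island is crossed, the inverse ordering is licensed alongside surface scope.

Yes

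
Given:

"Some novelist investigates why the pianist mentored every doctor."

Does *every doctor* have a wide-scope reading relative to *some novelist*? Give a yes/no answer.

*every doctor* is embedded in the embedded question *why the pianist mentored every doctor*.
Embedded wh-clauses are opaque for QR, so the quantifier stays inside the question.
So the wide-scope reading for *every doctor* is blocked.

No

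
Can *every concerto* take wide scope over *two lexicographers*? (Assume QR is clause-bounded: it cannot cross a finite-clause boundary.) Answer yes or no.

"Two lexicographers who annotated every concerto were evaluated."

*every concerto* sits inside the relative clause *who annotated every concerto*.
Quantifiers inside a relative clause are trapped there; the RC boundary blocks QR.
So *every concerto* cannot raise to a position above *two lexicographers*.

No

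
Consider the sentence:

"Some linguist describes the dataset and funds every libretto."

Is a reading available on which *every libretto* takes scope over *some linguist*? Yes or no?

*every libretto* is embedded in one conjunct of the coordinate structure (*funds every libretto*).
A quantifier cannot raise out of one conjunct of a coordination across the whole coordinate structure — the CSC applies to QR.
So the wide-scope reading for *every libretto* is blocked.

No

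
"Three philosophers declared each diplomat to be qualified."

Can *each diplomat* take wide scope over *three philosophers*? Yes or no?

Yes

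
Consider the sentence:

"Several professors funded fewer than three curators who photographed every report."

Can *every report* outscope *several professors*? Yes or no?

No

The DP *every report* is contained in the relative clause *who photographed every report* modifying *fewer than three curators*.
The relative clause forms an island for QR, so the quantifier is confined to the head noun's restrictor.
The inverse ordering *every report* > *several professors* is therefore underivable.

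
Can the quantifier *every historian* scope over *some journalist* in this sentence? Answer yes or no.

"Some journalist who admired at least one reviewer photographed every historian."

Yes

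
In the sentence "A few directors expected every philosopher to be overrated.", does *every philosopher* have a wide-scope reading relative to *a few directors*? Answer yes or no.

ECM infinitives lack a CP barrier, so *every philosopher* can QR over the matrix subject *a few directors*.
No island intervenes, so both surface and inverse scope are derivable.

Yes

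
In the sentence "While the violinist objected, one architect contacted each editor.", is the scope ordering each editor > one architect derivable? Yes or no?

Although there is an adjunct clause, *each editor* is in the main clause, not inside the adjunct.
QR within a single clause is free, so the lower quantifier may take scope over the higher one.
The sentence is scopally ambiguous between *one architect* > *each editor* and *each editor* > *one architect*.

Yes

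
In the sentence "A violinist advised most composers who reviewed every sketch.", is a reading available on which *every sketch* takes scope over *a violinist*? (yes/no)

No

The target quantifier *every sketch* is part of the relative clause *who reviewed every sketch* modifying *most composers*.
A relative clause is a scope island — quantifier raising cannot cross its boundary.
So *every sketch* cannot raise to a position above *a violinist*.
(Only the surface reading survives: one fixed violinist with respect to all the relevant sketches.)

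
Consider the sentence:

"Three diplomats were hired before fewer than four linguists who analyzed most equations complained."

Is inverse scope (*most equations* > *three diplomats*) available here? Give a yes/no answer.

Structurally, *most equations* is inside the relative clause *who analyzed most equations*, which is itself inside the adjunct *before fewer than four linguists who analyzed most equations complained*.
The quantifier would have to escape first the RC and then the adjunct — two independent island violations.
Hence only narrow scope for *most equations* (under *three diplomats*) survives.

No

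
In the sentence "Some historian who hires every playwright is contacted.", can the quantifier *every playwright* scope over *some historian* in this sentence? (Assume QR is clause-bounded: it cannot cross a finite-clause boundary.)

No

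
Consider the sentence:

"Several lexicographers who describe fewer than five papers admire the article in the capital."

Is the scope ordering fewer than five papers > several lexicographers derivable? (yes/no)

No

*fewer than five papers* is embedded in the relative clause *who describe fewer than five papers*.
Relative clauses block scope extraction: QR cannot target a position outside the modified NP.
The inverse ordering *fewer than five papers* > *several lexicographers* is therefore underivable.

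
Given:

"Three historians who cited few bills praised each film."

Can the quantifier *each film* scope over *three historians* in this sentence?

*each film* is a matrix argument; only *three historians* is modified by the relative clause *who cited few bills*, so the RC island is irrelevant to the target quantifier.
Nothing blocks QR of the lower DP to a position above the higher one, so inverse scope is available.

Yes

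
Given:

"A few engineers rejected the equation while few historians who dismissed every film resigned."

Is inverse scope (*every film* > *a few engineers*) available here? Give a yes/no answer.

No

*every film* occurs within the relative clause *who dismissed every film*, which is itself inside the adjunct *while few historians who dismissed every film resigned*.
Nested islands: the RC island is itself inside an adjunct island, so wide scope is doubly excluded.
So *every film* cannot raise high enough to outscope *a few engineers*; only the surface ordering *a few engineers* > *every film* is available.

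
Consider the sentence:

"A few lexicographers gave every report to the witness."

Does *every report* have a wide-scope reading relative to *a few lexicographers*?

Yes

*every report* is the matrix object and *a few lexicographers* the matrix subject; the two are clausemates.
Since no island is crossed, the inverse ordering is licensed alongside surface scope.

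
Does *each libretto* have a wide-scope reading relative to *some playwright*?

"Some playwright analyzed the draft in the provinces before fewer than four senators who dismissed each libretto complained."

No

The target quantifier *each libretto* is part of the relative clause *who dismissed each libretto*, which is itself inside the adjunct *before fewer than four senators who dismissed each libretto complained*.
Even if one barrier were somehow void, the other would still block QR.
There is no licit LF on which *each libretto* c-commands *some playwright*.
(Only the surface reading survives: one fixed playwright with respect to all the relevant librettos.)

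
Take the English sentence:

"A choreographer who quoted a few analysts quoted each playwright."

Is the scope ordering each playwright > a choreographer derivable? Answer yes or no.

Yes

*each playwright* sits in the matrix clause, not in the relative clause on *a choreographer*.
Ordinary QR to a clause-peripheral position gives the wide-scope LF for the lower DP.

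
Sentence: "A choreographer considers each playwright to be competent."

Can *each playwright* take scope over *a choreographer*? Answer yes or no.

Yes

The ECM infinitive is scope-transparent — *each playwright* is free to raise above *a choreographer*.
Since no island is crossed, the inverse ordering is licensed alongside surface scope.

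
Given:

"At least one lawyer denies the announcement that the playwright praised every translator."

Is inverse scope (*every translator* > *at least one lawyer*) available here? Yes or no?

*every translator* sits inside the complex NP *the announcement that the playwright praised every translator*.
Since the clause is the complement of a nominal head, the CNPC blocks scope extraction.
So the wide-scope reading for *every translator* is blocked.

No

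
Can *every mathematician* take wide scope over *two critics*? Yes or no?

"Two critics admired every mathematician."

Yes

Both DPs are arguments of the same predicate; there is no clause or island boundary between them.
Nothing blocks QR of the lower DP to a position above the higher one, so inverse scope is available.
The sentence is scopally ambiguous between *two critics* > *every mathematician* and *every mathematician* > *two critics*.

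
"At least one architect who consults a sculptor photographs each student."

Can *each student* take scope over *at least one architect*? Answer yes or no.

Although the sentence contains a relative clause (*who consults a sculptor*), *each student* is outside it, in the matrix VP.
Clause-internal QR can adjoin the lower DP above the subject, yielding the inverse reading.

Yes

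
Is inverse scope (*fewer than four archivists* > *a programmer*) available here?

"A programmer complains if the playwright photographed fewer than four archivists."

The DP *fewer than four archivists* is contained in the adjunct clause *if the playwright photographed fewer than four archivists*.
Since the clause is an adjunct (not a complement), the Adjunct Condition blocks QR across its edge.
Hence only narrow scope for *fewer than four archivists* (under *a programmer*) survives.

No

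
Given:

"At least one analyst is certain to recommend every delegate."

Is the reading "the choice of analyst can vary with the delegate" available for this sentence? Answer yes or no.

Yes

The paraphrase describes the scope ordering *every delegate* > *at least one analyst*.
*every delegate* is the object of the infinitival complement of a raising predicate; raising infinitives are transparent for QR, so the two DPs are in effect clausemates.
Clause-internal QR can adjoin the lower DP above the subject, yielding the inverse reading.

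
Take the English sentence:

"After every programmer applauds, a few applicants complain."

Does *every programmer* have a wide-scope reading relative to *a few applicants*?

No

The target quantifier *every programmer* is part of the adjunct clause *after every programmer applauds*.
Adverbial clauses are not L-marked, so they are barriers for QR — the quantifier cannot escape the adjunct.
So the wide-scope reading for *every programmer* is blocked.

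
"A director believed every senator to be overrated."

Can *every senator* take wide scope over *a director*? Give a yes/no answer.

*every senator* is an ECM subject; ECM complements are not islands, and the embedded quantifier may take matrix scope.
No island intervenes, so both surface and inverse scope are derivable.

Yes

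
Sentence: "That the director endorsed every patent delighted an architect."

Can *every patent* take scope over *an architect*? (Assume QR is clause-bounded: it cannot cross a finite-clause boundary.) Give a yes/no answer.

No

The target quantifier *every patent* is part of the sentential subject *that the director endorsed every patent*.
The subject-island constraint blocks QR out of a clausal subject.
*every patent* is confined to the island and cannot take scope over *an architect*.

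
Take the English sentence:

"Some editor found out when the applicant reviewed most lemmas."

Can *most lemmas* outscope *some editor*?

No

*most lemmas* occurs within the embedded question *when the applicant reviewed most lemmas*.
Embedded wh-clauses are opaque for QR, so the quantifier stays inside the question.
There is no licit LF on which *most lemmas* c-commands *some editor*.
(Only the surface reading survives: one fixed editor with respect to all the relevant lemmas.)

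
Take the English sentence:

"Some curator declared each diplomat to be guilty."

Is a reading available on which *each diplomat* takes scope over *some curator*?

Yes

ECM infinitives lack a CP barrier, so *each diplomat* can QR over the matrix subject *some curator*.
QR within a single clause is free, so the lower quantifier may take scope over the higher one.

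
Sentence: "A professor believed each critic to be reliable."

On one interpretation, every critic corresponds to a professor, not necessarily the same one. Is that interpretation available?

Yes

The paraphrase describes the scope ordering *each critic* > *a professor*.
The ECM infinitive is scope-transparent — *each critic* is free to raise above *a professor*.
QR within a single clause is free, so the lower quantifier may take scope over the higher one.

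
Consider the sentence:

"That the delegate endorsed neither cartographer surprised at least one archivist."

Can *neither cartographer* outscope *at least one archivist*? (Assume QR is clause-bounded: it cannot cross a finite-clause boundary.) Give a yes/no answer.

The DP *neither cartographer* is contained in the sentential subject *that the delegate endorsed neither cartographer*.
The subject-island constraint blocks QR out of a clausal subject.
The ordering *neither cartographer* > *at least one archivist* is therefore underivable.

No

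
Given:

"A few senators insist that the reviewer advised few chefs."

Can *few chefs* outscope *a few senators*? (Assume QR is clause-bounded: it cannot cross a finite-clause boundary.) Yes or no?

The DP *few chefs* is contained in the finite complement clause *that the reviewer advised few chefs*.
Finite CP is the ceiling for QR here, by assumption.
So *few chefs* cannot raise high enough to outscope *a few senators*; only the surface ordering *a few senators* > *few chefs* is available.

No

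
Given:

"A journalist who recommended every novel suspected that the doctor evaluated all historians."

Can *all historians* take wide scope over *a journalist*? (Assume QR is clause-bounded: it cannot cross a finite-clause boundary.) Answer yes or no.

No

Structurally, *all historians* is inside the finite complement clause *that the doctor evaluated all historians*.
QR is clause-bounded, so the finite complement is a scope island for the embedded quantifier.
*all historians* > *a journalist* would require crossing that boundary, which is illicit.
(Only the surface reading survives: one fixed journalist with respect to all the relevant historians.)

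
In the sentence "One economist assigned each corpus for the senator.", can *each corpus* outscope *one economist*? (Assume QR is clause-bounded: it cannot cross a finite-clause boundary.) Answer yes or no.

*one economist* and *each corpus* are co-arguments of the matrix verb, with nothing but a clause-internal boundary between them.
Ordinary QR to a clause-peripheral position gives the wide-scope LF for the lower DP.
Both orderings are possible: *one economist* > *each corpus* and *each corpus* > *one economist*.

Yes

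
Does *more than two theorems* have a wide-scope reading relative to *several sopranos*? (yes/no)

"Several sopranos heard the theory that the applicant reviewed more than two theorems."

No

*more than two theorems* sits inside the complex NP *the theory that the applicant reviewed more than two theorems*.
The complex NP is opaque for QR — the quantifier is frozen inside the noun's complement.
There is no licit LF on which *more than two theorems* c-commands *several sopranos*.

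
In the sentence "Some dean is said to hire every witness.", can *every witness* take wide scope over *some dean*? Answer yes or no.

*every witness* is the object of the infinitival complement of a raising predicate; raising infinitives are transparent for QR, so the two DPs are in effect clausemates.
Clause-internal QR can adjoin the lower DP above the subject, yielding the inverse reading.
Both orderings are possible: *some dean* > *every witness* and *every witness* > *some dean*.

Yes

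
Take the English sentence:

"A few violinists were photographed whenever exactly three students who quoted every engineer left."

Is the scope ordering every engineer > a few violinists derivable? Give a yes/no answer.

*every engineer* sits inside the relative clause *who quoted every engineer*, which is itself inside the adjunct *whenever exactly three students who quoted every engineer left*.
The quantifier would have to escape first the RC and then the adjunct — two independent island violations.
So the wide-scope reading for *every engineer* is blocked.

No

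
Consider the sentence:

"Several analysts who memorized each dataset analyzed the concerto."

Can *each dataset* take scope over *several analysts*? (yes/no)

No

*each dataset* is embedded in the relative clause *who memorized each dataset*.
Quantifiers inside a relative clause are trapped there; the RC boundary blocks QR.
*each dataset* > *several analysts* would require crossing that boundary, which is illicit.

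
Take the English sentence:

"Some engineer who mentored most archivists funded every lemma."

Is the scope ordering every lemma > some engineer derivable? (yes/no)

Yes

The relative clause *who mentored most archivists* modifies *some engineer*, but *every lemma* is not inside that relative clause — it is an argument of the matrix verb.
Since no island is crossed, the inverse ordering is licensed alongside surface scope.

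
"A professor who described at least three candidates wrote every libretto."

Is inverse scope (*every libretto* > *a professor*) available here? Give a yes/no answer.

The relative clause *who described at least three candidates* modifies *a professor*, but *every libretto* is not inside that relative clause — it is an argument of the matrix verb.
Nothing blocks QR of the lower DP to a position above the higher one, so inverse scope is available.
So *every libretto* > *a professor* is among the available readings.

Yes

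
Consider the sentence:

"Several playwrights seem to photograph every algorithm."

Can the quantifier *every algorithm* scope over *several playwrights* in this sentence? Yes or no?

Yes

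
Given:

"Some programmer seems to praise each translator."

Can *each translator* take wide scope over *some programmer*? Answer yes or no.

Yes

Raising constructions are monoclausal for scope purposes; *each translator* is not separated from *some programmer* by any island.
QR within a single clause is free, so the lower quantifier may take scope over the higher one.
The sentence is scopally ambiguous between *some programmer* > *each translator* and *each translator* > *some programmer*.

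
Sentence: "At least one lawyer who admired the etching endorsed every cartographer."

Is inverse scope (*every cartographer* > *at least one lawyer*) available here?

Yes

*every cartographer* is a matrix argument; only *at least one lawyer* is modified by the relative clause *who admired the etching*, so the RC island is irrelevant to the target quantifier.
Ordinary QR to a clause-peripheral position gives the wide-scope LF for the lower DP.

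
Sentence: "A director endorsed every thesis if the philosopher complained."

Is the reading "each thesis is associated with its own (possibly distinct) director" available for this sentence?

Yes

This is the *every thesis* > *a director* reading.
*every thesis* is a matrix argument; the adjunct is an island but the target quantifier is outside it.
No island intervenes, so both surface and inverse scope are derivable.
So *every thesis* > *a director* is among the available readings.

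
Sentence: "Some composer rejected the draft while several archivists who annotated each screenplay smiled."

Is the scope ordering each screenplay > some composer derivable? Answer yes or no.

No

*each screenplay* sits inside the relative clause *who annotated each screenplay*, which is itself inside the adjunct *while several archivists who annotated each screenplay smiled*.
Both the relative clause and the enclosing adjunct are scope islands; QR cannot cross either.
*each screenplay* > *some composer* would require crossing that boundary, which is illicit.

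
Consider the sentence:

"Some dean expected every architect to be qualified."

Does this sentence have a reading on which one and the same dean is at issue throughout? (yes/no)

Yes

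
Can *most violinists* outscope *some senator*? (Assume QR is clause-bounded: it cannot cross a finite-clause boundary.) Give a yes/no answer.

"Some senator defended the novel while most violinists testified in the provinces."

*most violinists* occurs within the adjunct clause *while most violinists testified in the provinces*.
Adverbial clauses are not L-marked, so they are barriers for QR — the quantifier cannot escape the adjunct.
So *most violinists* cannot raise to a position above *some senator*.

No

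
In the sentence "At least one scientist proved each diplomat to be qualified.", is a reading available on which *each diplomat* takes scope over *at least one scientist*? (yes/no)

The ECM infinitive is scope-transparent — *each diplomat* is free to raise above *at least one scientist*.
Since no island is crossed, the inverse ordering is licensed alongside surface scope.
So *each diplomat* > *at least one scientist* is among the available readings.

Yes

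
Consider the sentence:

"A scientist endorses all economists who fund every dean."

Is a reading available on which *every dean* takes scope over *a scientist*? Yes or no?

No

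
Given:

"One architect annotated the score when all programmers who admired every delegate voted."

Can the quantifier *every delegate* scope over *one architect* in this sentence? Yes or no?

No

The target quantifier *every delegate* is part of the relative clause *who admired every delegate*, which is itself inside the adjunct *when all programmers who admired every delegate voted*.
Nested islands: the RC island is itself inside an adjunct island, so wide scope is doubly excluded.
The inverse ordering *every delegate* > *one architect* is therefore underivable.
(Only the surface reading survives: one fixed architect with respect to all the relevant delegates.)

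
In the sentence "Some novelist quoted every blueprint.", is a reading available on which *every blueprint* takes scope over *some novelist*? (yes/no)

Yes

*every blueprint* is the matrix object and *some novelist* the matrix subject; the two are clausemates.
QR within a single clause is free, so the lower quantifier may take scope over the higher one.
Both orderings are possible: *some novelist* > *every blueprint* and *every blueprint* > *some novelist*.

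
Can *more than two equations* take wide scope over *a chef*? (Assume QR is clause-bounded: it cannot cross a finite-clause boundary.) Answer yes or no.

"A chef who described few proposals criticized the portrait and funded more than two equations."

No

*more than two equations* is embedded in one conjunct of the coordinate structure (*funded more than two equations*).
Asymmetric QR out of one conjunct violates the Coordinate Structure Constraint.
There is no licit LF on which *more than two equations* c-commands *a chef*.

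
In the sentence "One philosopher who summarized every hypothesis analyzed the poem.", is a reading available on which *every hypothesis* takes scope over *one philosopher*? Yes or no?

No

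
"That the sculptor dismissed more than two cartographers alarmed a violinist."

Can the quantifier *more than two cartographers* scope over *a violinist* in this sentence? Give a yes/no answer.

*more than two cartographers* is embedded in the sentential subject *that the sculptor dismissed more than two cartographers*.
Subjects — clausal subjects included — are islands for extraction, and QR is no exception.
So *more than two cartographers* cannot raise to a position above *a violinist*.

No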